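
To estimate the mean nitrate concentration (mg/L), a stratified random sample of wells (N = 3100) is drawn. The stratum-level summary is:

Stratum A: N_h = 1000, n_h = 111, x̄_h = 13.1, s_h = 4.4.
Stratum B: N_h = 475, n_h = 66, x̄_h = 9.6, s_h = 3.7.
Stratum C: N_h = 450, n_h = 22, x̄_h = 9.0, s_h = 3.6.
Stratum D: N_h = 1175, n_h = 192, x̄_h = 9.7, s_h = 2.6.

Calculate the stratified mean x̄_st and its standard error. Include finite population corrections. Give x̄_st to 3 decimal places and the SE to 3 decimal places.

x̄_st ≈ 10.680, SE ≈ 0.191

x̄_st = Σ W_h x̄_h = (1000·13.1 + 475·9.6 + 450·9.0 + 1175·9.7)/3100 = 10.67984
V̂(x̄_st) = Σ W_h² (1 − n_h/N_h) s_h²/n_h, with W_h = N_h/N and N = 3100:
  stratum A: (1000/3100)²·(1 − 111/1000)·4.4²/111 = 0.0161347
  stratum B: (475/3100)²·(1 − 66/475)·3.7²/66 = 0.00419327
  stratum C: (450/3100)²·(1 − 22/450)·3.6²/22 = 0.0118063
  stratum D: (1175/3100)²·(1 − 192/1175)·2.6²/192 = 0.00423169
V̂(x̄_st) = 0.036366
SE(x̄_st) = √0.036366 = 0.190699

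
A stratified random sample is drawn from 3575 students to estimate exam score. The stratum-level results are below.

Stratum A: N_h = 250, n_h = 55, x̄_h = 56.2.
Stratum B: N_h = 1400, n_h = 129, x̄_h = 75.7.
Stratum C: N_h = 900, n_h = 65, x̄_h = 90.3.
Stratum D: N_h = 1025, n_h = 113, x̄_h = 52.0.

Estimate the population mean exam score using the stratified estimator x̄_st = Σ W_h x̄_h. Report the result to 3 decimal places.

N = Σ N_h = 3575. Stratum weights W_h = N_h/N.
x̄_st = (250·56.2 + 1400·75.7 + 900·90.3 + 1025·52.0) / 3575 = 71.21678

x̄_st ≈ 71.217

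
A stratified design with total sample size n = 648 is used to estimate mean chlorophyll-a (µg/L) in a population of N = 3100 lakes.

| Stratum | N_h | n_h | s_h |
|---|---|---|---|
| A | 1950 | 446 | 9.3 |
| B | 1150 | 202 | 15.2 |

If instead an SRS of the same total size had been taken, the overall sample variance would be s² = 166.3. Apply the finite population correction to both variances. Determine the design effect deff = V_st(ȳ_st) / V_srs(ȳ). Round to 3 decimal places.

deff ≈ 0.931

V̂(ȳ_st) = Σ W_h² (1 − n_h/N_h) s_h²/n_h, with W_h = N_h/N and N = 3100:
  stratum A: (1950/3100)²·(1 − 446/1950)·9.3²/446 = 0.0591821
  stratum B: (1150/3100)²·(1 − 202/1150)·15.2²/202 = 0.129753
V_st = 0.188935
V_srs = (1 − 648/3100)·166.3/648 = 0.202991
deff = V_st / V_srs = 0.188935/0.202991 = 0.9308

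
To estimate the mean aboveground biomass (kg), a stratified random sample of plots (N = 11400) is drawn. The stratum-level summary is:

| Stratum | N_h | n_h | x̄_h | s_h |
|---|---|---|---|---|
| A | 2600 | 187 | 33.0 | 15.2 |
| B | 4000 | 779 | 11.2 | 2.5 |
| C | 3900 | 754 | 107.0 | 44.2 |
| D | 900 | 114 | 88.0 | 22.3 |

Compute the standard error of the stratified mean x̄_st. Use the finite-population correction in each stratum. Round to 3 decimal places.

V̂(x̄_st) = Σ W_h² (1 − n_h/N_h) s_h²/n_h, with W_h = N_h/N and N = 11400:
  stratum A: (2600/11400)²·(1 − 187/2600)·15.2²/187 = 0.059644
  stratum B: (4000/11400)²·(1 − 779/4000)·2.5²/779 = 0.000795396
  stratum C: (3900/11400)²·(1 − 754/3900)·44.2²/754 = 0.244617
  stratum D: (900/11400)²·(1 − 114/900)·22.3²/114 = 0.0237443
V̂(x̄_st) = 0.328801
SE(x̄_st) = √0.328801 = 0.573412

SE(x̄_st) ≈ 0.573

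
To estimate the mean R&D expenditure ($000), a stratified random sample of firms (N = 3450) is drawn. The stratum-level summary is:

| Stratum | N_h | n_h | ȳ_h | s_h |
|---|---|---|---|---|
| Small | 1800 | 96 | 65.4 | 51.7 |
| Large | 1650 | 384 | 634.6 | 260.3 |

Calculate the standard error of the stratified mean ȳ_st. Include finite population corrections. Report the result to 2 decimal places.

SE(ȳ_st) ≈ 6.18

V̂(ȳ_st) = Σ W_h² (1 − n_h/N_h) s_h²/n_h, with W_h = N_h/N and N = 3450:
  stratum Small: (1800/3450)²·(1 − 96/1800)·51.7²/96 = 7.17487
  stratum Large: (1650/3450)²·(1 − 384/1650)·260.3²/384 = 30.9668
V̂(ȳ_st) = 38.1417
SE(ȳ_st) = √38.1417 = 6.1759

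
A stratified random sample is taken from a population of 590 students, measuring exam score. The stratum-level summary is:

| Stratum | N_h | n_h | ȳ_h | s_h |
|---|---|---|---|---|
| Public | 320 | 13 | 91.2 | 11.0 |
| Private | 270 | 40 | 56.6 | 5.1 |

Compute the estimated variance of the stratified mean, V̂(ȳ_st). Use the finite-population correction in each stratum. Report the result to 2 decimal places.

V̂(ȳ_st) ≈ 2.74

V̂(ȳ_st) = Σ W_h² (1 − n_h/N_h) s_h²/n_h, with W_h = N_h/N and N = 590:
  stratum Public: (320/590)²·(1 − 13/320)·11.0²/13 = 2.6268
  stratum Private: (270/590)²·(1 − 40/270)·5.1²/40 = 0.116003
V̂(ȳ_st) = 2.7428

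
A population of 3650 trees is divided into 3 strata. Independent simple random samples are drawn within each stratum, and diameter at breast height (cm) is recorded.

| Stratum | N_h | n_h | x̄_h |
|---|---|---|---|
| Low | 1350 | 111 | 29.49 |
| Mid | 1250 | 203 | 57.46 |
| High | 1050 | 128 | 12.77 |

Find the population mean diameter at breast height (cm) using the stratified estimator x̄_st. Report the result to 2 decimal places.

x̄_st ≈ 34.26

N = Σ N_h = 3650. Stratum weights W_h = N_h/N.
x̄_st = (1350·29.49 + 1250·57.46 + 1050·12.77) / 3650 = 34.2589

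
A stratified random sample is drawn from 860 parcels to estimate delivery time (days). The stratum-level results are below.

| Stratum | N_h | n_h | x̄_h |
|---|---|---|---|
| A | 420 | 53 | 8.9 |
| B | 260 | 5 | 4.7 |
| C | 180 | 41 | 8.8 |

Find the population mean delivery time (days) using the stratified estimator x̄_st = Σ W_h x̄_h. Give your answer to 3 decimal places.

N = Σ N_h = 860. Stratum weights W_h = N_h/N.
x̄_st = (420·8.9 + 260·4.7 + 180·8.8) / 860 = 7.60930

x̄_st ≈ 7.609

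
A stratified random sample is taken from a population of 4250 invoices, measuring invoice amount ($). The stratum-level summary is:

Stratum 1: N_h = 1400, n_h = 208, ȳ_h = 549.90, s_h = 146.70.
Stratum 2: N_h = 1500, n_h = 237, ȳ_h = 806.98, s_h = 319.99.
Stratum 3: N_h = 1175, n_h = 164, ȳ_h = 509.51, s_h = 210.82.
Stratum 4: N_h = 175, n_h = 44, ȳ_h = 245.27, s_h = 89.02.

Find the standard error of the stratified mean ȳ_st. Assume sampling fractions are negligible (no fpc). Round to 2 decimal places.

V̂(ȳ_st) = Σ W_h² s_h²/n_h, with W_h = N_h/N and N = 4250:
  stratum 1: (1400/4250)²·146.70²/208 = 11.2273
  stratum 2: (1500/4250)²·319.99²/237 = 53.8182
  stratum 3: (1175/4250)²·210.82²/164 = 20.7147
  stratum 4: (175/4250)²·89.02²/44 = 0.305366
V̂(ȳ_st) = 86.0655
SE(ȳ_st) = √86.0655 = 9.27715

SE(ȳ_st) ≈ 9.28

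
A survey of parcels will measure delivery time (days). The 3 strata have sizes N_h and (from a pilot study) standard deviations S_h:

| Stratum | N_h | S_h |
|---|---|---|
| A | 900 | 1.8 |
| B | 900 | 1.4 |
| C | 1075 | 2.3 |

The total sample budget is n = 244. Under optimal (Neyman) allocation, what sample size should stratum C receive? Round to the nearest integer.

Neyman allocation: n_h = n · N_h S_h / Σ N_i S_i, with n = 244.
  stratum A: N_h·S_h = 900·1.8 = 1620.00
  stratum B: N_h·S_h = 900·1.4 = 1260.00
  stratum C: N_h·S_h = 1075·2.3 = 2472.50
Σ N_h S_h = 5352.50
n for stratum C = 244·2472.50/5352.50 = 112.712 → 113

113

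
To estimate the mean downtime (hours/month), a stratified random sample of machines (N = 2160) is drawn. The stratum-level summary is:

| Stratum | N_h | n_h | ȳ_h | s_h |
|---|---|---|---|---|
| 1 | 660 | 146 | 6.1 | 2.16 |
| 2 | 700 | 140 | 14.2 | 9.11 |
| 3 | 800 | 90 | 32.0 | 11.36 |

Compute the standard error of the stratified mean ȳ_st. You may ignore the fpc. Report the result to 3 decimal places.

V̂(ȳ_st) = Σ W_h² s_h²/n_h, with W_h = N_h/N and N = 2160:
  stratum 1: (660/2160)²·2.16²/146 = 0.00298356
  stratum 2: (700/2160)²·9.11²/140 = 0.0622583
  stratum 3: (800/2160)²·11.36²/90 = 0.196692
V̂(ȳ_st) = 0.261934
SE(ȳ_st) = √0.261934 = 0.511795

SE(ȳ_st) ≈ 0.512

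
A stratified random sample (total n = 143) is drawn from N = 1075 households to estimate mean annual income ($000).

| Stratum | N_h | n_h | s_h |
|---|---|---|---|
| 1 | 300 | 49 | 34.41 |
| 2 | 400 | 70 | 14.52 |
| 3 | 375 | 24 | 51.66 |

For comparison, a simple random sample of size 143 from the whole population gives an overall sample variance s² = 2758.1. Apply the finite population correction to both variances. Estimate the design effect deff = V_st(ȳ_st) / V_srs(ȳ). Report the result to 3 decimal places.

deff ≈ 0.872

V̂(ȳ_st) = Σ W_h² (1 − n_h/N_h) s_h²/n_h, with W_h = N_h/N and N = 1075:
  stratum 1: (300/1075)²·(1 − 49/300)·34.41²/49 = 1.57453
  stratum 2: (400/1075)²·(1 − 70/400)·14.52²/70 = 0.344027
  stratum 3: (375/1075)²·(1 − 24/375)·51.66²/24 = 12.6654
V_st = 14.584
V_srs = (1 − 143/1075)·2758.1/143 = 16.7217
deff = V_st / V_srs = 14.584/16.7217 = 0.8722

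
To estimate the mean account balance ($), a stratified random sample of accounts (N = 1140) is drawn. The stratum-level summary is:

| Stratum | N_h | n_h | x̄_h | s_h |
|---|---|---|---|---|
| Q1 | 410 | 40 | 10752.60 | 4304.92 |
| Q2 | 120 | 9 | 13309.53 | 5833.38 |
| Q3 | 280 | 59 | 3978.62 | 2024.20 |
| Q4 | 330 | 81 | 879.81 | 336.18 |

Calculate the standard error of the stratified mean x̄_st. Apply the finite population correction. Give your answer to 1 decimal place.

SE(x̄_st) ≈ 310.2

V̂(x̄_st) = Σ W_h² (1 − n_h/N_h) s_h²/n_h, with W_h = N_h/N and N = 1140:
  stratum Q1: (410/1140)²·(1 − 40/410)·4304.92²/40 = 54081.2
  stratum Q2: (120/1140)²·(1 − 9/120)·5833.38²/9 = 38751.9
  stratum Q3: (280/1140)²·(1 − 59/280)·2024.20²/59 = 3306.7
  stratum Q4: (330/1140)²·(1 − 81/330)·336.18²/81 = 88.219
V̂(x̄_st) = 96228
SE(x̄_st) = √96228 = 310.206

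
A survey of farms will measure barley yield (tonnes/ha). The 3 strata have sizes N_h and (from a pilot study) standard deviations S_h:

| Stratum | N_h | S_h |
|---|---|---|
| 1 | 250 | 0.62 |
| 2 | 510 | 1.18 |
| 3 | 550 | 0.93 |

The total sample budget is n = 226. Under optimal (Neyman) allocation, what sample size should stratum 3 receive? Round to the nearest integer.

Neyman allocation: n_h = n · N_h S_h / Σ N_i S_i, with n = 226.
  stratum 1: N_h·S_h = 250·0.62 = 155.00
  stratum 2: N_h·S_h = 510·1.18 = 601.80
  stratum 3: N_h·S_h = 550·0.93 = 511.50
Σ N_h S_h = 1268.30
n for stratum 3 = 226·511.50/1268.30 = 91.145 → 91

91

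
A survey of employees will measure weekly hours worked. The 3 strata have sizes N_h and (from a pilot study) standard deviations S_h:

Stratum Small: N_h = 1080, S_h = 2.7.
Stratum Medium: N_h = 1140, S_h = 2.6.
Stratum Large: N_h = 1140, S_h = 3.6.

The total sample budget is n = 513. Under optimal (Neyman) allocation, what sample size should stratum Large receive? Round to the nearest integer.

Neyman allocation: n_h = n · N_h S_h / Σ N_i S_i, with n = 513.
  stratum Small: N_h·S_h = 1080·2.7 = 2916.00
  stratum Medium: N_h·S_h = 1140·2.6 = 2964.00
  stratum Large: N_h·S_h = 1140·3.6 = 4104.00
Σ N_h S_h = 9984.00
n for stratum Large = 513·4104.00/9984.00 = 210.873 → 211

211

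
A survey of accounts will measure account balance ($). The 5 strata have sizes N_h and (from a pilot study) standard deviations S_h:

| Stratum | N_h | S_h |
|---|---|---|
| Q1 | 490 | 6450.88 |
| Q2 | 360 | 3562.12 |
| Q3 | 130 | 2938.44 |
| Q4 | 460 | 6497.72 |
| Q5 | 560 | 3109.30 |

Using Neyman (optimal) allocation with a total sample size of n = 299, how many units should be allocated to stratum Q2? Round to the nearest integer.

40

Neyman allocation: n_h = n · N_h S_h / Σ N_i S_i, with n = 299.
  stratum Q1: N_h·S_h = 490·6450.88 = 3160931.20
  stratum Q2: N_h·S_h = 360·3562.12 = 1282363.20
  stratum Q3: N_h·S_h = 130·2938.44 = 381997.20
  stratum Q4: N_h·S_h = 460·6497.72 = 2988951.20
  stratum Q5: N_h·S_h = 560·3109.30 = 1741208.00
Σ N_h S_h = 9555450.80
n for stratum Q2 = 299·1282363.20/9555450.80 = 40.126 → 40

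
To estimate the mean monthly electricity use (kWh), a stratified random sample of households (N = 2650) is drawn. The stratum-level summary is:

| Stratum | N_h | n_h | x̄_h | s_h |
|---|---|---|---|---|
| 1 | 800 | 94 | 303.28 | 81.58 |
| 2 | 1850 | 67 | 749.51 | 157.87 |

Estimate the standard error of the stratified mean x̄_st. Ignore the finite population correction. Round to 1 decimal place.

SE(x̄_st) ≈ 13.7

V̂(x̄_st) = Σ W_h² s_h²/n_h, with W_h = N_h/N and N = 2650:
  stratum 1: (800/2650)²·81.58²/94 = 6.4525
  stratum 2: (1850/2650)²·157.87²/67 = 181.291
V̂(x̄_st) = 187.743
SE(x̄_st) = √187.743 = 13.702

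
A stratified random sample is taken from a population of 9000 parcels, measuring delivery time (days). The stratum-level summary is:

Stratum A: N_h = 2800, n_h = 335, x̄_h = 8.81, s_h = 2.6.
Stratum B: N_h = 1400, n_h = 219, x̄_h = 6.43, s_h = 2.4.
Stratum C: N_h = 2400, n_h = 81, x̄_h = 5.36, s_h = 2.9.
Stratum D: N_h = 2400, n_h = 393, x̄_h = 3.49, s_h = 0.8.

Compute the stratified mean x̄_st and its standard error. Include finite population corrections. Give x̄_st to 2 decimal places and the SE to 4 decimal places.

x̄_st ≈ 6.10, SE ≈ 0.0974

x̄_st = Σ W_h x̄_h = (2800·8.81 + 1400·6.43 + 2400·5.36 + 2400·3.49)/9000 = 6.10111
V̂(x̄_st) = Σ W_h² (1 − n_h/N_h) s_h²/n_h, with W_h = N_h/N and N = 9000:
  stratum A: (2800/9000)²·(1 − 335/2800)·2.6²/335 = 0.00171946
  stratum B: (1400/9000)²·(1 − 219/1400)·2.4²/219 = 0.000536873
  stratum C: (2400/9000)²·(1 − 81/2400)·2.9²/81 = 0.00713408
  stratum D: (2400/9000)²·(1 − 393/2400)·0.8²/393 = 9.68414e-05
V̂(x̄_st) = 0.00948725
SE(x̄_st) = √0.00948725 = 0.0974025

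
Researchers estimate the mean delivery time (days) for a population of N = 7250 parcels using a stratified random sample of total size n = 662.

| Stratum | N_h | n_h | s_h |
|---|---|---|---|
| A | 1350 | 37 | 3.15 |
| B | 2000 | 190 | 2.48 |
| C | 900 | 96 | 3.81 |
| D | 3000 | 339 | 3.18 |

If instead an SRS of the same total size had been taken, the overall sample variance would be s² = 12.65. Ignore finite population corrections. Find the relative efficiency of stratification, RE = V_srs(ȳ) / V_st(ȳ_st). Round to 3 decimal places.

RE ≈ 0.995

V̂(ȳ_st) = Σ W_h² s_h²/n_h, with W_h = N_h/N and N = 7250:
  stratum A: (1350/7250)²·3.15²/37 = 0.00929846
  stratum B: (2000/7250)²·2.48²/190 = 0.00246339
  stratum C: (900/7250)²·3.81²/96 = 0.00233017
  stratum D: (3000/7250)²·3.18²/339 = 0.00510765
V_st = 0.0191997
V_srs = s²/n = 12.65/662 = 0.0191088
Relative efficiency = V_srs / V_st = 0.0191088/0.0191997 = 0.9953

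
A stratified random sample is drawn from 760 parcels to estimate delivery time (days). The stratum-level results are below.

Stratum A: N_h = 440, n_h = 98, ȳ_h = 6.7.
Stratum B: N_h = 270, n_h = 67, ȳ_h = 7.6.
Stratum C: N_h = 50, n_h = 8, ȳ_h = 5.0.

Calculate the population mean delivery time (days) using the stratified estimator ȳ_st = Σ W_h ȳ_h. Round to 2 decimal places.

N = Σ N_h = 760. Stratum weights W_h = N_h/N.
ȳ_st = (440·6.7 + 270·7.6 + 50·5.0) / 760 = 6.9079

ȳ_st ≈ 6.91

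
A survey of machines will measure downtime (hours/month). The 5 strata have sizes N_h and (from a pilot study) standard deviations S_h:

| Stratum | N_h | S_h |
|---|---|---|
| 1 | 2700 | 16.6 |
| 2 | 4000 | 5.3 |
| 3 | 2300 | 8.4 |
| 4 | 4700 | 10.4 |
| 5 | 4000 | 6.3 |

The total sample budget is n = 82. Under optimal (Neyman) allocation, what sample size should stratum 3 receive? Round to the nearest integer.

Neyman allocation: n_h = n · N_h S_h / Σ N_i S_i, with n = 82.
  stratum 1: N_h·S_h = 2700·16.6 = 44820.00
  stratum 2: N_h·S_h = 4000·5.3 = 21200.00
  stratum 3: N_h·S_h = 2300·8.4 = 19320.00
  stratum 4: N_h·S_h = 4700·10.4 = 48880.00
  stratum 5: N_h·S_h = 4000·6.3 = 25200.00
Σ N_h S_h = 159420.00
n for stratum 3 = 82·19320.00/159420.00 = 9.938 → 10

10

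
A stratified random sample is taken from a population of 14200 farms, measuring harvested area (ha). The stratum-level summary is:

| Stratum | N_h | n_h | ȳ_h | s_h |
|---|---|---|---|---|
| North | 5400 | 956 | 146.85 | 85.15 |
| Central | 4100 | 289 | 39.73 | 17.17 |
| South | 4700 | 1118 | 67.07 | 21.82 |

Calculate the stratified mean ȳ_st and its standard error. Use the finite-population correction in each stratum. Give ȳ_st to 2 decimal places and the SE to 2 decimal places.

ȳ_st = Σ W_h ȳ_h = (5400·146.85 + 4100·39.73 + 4700·67.07)/14200 = 89.51493
V̂(ȳ_st) = Σ W_h² (1 − n_h/N_h) s_h²/n_h, with W_h = N_h/N and N = 14200:
  stratum North: (5400/14200)²·(1 − 956/5400)·85.15²/956 = 0.902615
  stratum Central: (4100/14200)²·(1 − 289/4100)·17.17²/289 = 0.0790476
  stratum South: (4700/14200)²·(1 − 1118/4700)·21.82²/1118 = 0.0355561
V̂(ȳ_st) = 1.01722
SE(ȳ_st) = √1.01722 = 1.00857

ȳ_st ≈ 89.51, SE ≈ 1.01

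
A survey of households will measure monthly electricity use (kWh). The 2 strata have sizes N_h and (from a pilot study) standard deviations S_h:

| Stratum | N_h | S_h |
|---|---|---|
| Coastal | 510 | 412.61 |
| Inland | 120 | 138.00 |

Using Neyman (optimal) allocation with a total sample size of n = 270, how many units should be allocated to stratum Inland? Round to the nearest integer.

20

Neyman allocation: n_h = n · N_h S_h / Σ N_i S_i, with n = 270.
  stratum Coastal: N_h·S_h = 510·412.61 = 210431.10
  stratum Inland: N_h·S_h = 120·138.00 = 16560.00
Σ N_h S_h = 226991.10
n for stratum Inland = 270·16560.00/226991.10 = 19.698 → 20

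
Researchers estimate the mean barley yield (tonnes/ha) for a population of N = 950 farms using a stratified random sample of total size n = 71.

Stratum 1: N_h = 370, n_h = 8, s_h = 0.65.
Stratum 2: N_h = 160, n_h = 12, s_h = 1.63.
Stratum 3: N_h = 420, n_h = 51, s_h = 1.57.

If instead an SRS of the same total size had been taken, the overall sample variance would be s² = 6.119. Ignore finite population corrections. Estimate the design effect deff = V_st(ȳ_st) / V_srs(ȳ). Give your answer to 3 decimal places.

deff ≈ 0.275

V̂(ȳ_st) = Σ W_h² s_h²/n_h, with W_h = N_h/N and N = 950:
  stratum 1: (370/950)²·0.65²/8 = 0.00801111
  stratum 2: (160/950)²·1.63²/12 = 0.00628039
  stratum 3: (420/950)²·1.57²/51 = 0.00944671
V_st = 0.0237382
V_srs = s²/n = 6.119/71 = 0.0861831
deff = V_st / V_srs = 0.0237382/0.0861831 = 0.2754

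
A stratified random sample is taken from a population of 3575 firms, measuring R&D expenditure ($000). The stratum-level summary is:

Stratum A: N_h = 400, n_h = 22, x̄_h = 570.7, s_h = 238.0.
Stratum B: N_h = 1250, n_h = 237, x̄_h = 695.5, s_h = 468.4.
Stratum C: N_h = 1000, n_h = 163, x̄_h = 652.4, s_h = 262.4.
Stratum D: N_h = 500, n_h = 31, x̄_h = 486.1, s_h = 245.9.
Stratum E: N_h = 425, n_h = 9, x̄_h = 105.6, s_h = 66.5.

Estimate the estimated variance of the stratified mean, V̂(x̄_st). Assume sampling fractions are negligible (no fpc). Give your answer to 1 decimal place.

V̂(x̄_st) = Σ W_h² s_h²/n_h, with W_h = N_h/N and N = 3575:
  stratum A: (400/3575)²·238.0²/22 = 32.2329
  stratum B: (1250/3575)²·468.4²/237 = 113.176
  stratum C: (1000/3575)²·262.4²/163 = 33.0513
  stratum D: (500/3575)²·245.9²/31 = 38.1543
  stratum E: (425/3575)²·66.5²/9 = 6.94427
V̂(x̄_st) = 223.558

V̂(x̄_st) ≈ 223.6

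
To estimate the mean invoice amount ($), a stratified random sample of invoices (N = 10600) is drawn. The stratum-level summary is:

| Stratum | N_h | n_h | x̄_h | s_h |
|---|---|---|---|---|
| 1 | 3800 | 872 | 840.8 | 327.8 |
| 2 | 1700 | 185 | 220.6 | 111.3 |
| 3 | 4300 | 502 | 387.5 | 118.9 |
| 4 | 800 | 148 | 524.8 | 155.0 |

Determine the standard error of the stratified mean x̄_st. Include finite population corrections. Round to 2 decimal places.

V̂(x̄_st) = Σ W_h² (1 − n_h/N_h) s_h²/n_h, with W_h = N_h/N and N = 10600:
  stratum 1: (3800/10600)²·(1 − 872/3800)·327.8²/872 = 12.2024
  stratum 2: (1700/10600)²·(1 − 185/1700)·111.3²/185 = 1.53486
  stratum 3: (4300/10600)²·(1 − 502/4300)·118.9²/502 = 4.09328
  stratum 4: (800/10600)²·(1 − 148/800)·155.0²/148 = 0.753577
V̂(x̄_st) = 18.5841
SE(x̄_st) = √18.5841 = 4.31093

SE(x̄_st) ≈ 4.31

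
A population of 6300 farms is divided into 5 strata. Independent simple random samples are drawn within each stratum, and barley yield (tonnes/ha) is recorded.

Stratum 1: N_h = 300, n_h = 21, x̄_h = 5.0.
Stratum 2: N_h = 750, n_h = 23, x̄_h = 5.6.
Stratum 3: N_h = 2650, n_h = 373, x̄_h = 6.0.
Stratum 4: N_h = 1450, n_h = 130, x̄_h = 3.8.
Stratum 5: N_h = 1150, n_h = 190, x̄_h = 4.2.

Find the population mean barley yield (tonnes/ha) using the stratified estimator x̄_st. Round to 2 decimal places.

N = Σ N_h = 6300. Stratum weights W_h = N_h/N.
x̄_st = (300·5.0 + 750·5.6 + 2650·6.0 + 1450·3.8 + 1150·4.2) / 6300 = 5.0698

x̄_st ≈ 5.07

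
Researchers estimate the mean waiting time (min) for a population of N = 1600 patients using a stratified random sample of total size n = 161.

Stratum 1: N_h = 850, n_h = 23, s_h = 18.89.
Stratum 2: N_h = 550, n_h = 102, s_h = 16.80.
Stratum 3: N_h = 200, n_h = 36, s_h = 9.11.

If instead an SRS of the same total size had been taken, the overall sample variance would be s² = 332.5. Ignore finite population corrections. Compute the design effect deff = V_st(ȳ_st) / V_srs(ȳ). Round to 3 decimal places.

deff ≈ 2.296

V̂(ȳ_st) = Σ W_h² s_h²/n_h, with W_h = N_h/N and N = 1600:
  stratum 1: (850/1600)²·18.89²/23 = 4.37859
  stratum 2: (550/1600)²·16.80²/102 = 0.326967
  stratum 3: (200/1600)²·9.11²/36 = 0.0360209
V_st = 4.74157
V_srs = s²/n = 332.5/161 = 2.06522
deff = V_st / V_srs = 4.74157/2.06522 = 2.2959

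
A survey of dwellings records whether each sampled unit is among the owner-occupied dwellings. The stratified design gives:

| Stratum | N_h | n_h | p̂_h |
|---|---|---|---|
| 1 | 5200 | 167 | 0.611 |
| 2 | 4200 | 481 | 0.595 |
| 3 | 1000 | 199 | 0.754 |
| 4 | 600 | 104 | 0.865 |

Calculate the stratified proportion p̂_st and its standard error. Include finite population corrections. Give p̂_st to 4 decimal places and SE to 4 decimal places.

N = 11000; stratum weights W_h = N_h/N.
p̂_st = Σ W_h p̂_h = (5200·0.611 + 4200·0.595 + 1000·0.754 + 600·0.865)/11000 = 0.63175
V̂(p̂_st) = Σ W_h² (1 − n_h/N_h) p̂_h(1−p̂_h)/(n_h−1):
  stratum 1: (5200/11000)²·(1 − 167/5200)·0.611·0.389/166 = 0.00030969
  stratum 2: (4200/11000)²·(1 − 481/4200)·0.595·0.405/480 = 6.48068e-05
  stratum 3: (1000/11000)²·(1 − 199/1000)·0.754·0.246/198 = 6.20138e-06
  stratum 4: (600/11000)²·(1 − 104/600)·0.865·0.135/103 = 2.78843e-06
V̂(p̂_st) = 0.000383487; SE = √V̂ = 0.0195828

p̂_st ≈ 0.6317, SE ≈ 0.0196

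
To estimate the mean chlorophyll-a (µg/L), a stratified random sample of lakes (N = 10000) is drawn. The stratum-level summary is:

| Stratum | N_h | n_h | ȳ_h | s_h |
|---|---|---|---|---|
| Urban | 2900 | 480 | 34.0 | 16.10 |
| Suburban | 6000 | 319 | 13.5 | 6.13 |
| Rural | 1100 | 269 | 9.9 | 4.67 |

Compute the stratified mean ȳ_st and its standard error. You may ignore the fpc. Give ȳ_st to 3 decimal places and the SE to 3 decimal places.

ȳ_st ≈ 19.049, SE ≈ 0.298

ȳ_st = Σ W_h ȳ_h = (2900·34.0 + 6000·13.5 + 1100·9.9)/10000 = 19.04900
V̂(ȳ_st) = Σ W_h² s_h²/n_h, with W_h = N_h/N and N = 10000:
  stratum Urban: (2900/10000)²·16.10²/480 = 0.0454158
  stratum Suburban: (6000/10000)²·6.13²/319 = 0.0424065
  stratum Rural: (1100/10000)²·4.67²/269 = 0.000980995
V̂(ȳ_st) = 0.0888033
SE(ȳ_st) = √0.0888033 = 0.297999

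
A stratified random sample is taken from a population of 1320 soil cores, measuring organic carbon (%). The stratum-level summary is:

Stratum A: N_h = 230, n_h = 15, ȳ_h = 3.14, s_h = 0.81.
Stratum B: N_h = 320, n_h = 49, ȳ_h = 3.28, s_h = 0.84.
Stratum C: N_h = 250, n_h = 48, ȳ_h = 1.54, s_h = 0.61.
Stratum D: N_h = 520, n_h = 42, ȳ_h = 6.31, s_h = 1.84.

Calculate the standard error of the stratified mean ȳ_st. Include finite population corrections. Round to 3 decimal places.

V̂(ȳ_st) = Σ W_h² (1 − n_h/N_h) s_h²/n_h, with W_h = N_h/N and N = 1320:
  stratum A: (230/1320)²·(1 − 15/230)·0.81²/15 = 0.00124136
  stratum B: (320/1320)²·(1 − 49/320)·0.84²/49 = 0.000716694
  stratum C: (250/1320)²·(1 − 48/250)·0.61²/48 = 0.000224679
  stratum D: (520/1320)²·(1 − 42/520)·1.84²/42 = 0.0114993
V̂(ȳ_st) = 0.013682
SE(ȳ_st) = √0.013682 = 0.11697

SE(ȳ_st) ≈ 0.117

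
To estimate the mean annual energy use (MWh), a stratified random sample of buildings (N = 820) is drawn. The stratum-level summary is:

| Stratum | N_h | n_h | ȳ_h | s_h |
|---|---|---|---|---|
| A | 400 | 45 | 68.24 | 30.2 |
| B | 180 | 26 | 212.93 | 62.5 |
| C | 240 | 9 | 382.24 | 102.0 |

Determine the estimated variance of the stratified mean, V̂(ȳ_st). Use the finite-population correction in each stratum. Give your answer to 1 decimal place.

V̂(ȳ_st) = Σ W_h² (1 − n_h/N_h) s_h²/n_h, with W_h = N_h/N and N = 820:
  stratum A: (400/820)²·(1 − 45/400)·30.2²/45 = 4.28018
  stratum B: (180/820)²·(1 − 26/180)·62.5²/26 = 6.19373
  stratum C: (240/820)²·(1 − 9/240)·102.0²/9 = 95.3133
V̂(ȳ_st) = 105.787

V̂(ȳ_st) ≈ 105.8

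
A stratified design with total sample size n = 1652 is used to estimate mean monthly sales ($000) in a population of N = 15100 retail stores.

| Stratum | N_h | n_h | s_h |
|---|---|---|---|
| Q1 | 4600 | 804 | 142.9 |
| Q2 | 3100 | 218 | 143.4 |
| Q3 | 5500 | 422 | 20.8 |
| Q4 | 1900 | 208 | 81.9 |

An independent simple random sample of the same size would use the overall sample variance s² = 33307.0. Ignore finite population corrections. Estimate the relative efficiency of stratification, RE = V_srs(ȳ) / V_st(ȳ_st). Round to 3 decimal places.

RE ≈ 2.889

V̂(ȳ_st) = Σ W_h² s_h²/n_h, with W_h = N_h/N and N = 15100:
  stratum Q1: (4600/15100)²·142.9²/804 = 2.35706
  stratum Q2: (3100/15100)²·143.4²/218 = 3.97568
  stratum Q3: (5500/15100)²·20.8²/422 = 0.136015
  stratum Q4: (1900/15100)²·81.9²/208 = 0.510573
V_st = 6.97932
V_srs = s²/n = 33307.0/1652 = 20.1616
Relative efficiency = V_srs / V_st = 20.1616/6.97932 = 2.8888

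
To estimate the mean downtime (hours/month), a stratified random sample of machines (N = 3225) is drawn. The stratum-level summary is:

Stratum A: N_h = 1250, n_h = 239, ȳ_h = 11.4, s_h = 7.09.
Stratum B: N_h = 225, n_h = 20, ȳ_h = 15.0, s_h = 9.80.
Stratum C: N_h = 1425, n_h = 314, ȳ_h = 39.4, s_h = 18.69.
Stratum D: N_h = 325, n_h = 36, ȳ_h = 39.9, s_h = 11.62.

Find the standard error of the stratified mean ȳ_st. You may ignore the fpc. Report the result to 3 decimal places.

V̂(ȳ_st) = Σ W_h² s_h²/n_h, with W_h = N_h/N and N = 3225:
  stratum A: (1250/3225)²·7.09²/239 = 0.0315977
  stratum B: (225/3225)²·9.80²/20 = 0.0233737
  stratum C: (1425/3225)²·18.69²/314 = 0.2172
  stratum D: (325/3225)²·11.62²/36 = 0.0380905
V̂(ȳ_st) = 0.310262
SE(ȳ_st) = √0.310262 = 0.557011

SE(ȳ_st) ≈ 0.557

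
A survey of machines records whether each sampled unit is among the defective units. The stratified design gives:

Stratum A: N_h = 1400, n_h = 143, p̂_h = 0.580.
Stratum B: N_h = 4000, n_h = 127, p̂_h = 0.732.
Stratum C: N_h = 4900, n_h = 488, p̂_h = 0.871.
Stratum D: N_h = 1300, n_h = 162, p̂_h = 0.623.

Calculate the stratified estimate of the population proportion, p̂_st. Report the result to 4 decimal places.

N = 11600; stratum weights W_h = N_h/N.
p̂_st = Σ W_h p̂_h = (1400·0.580 + 4000·0.732 + 4900·0.871 + 1300·0.623)/11600 = 0.76016

p̂_st ≈ 0.7602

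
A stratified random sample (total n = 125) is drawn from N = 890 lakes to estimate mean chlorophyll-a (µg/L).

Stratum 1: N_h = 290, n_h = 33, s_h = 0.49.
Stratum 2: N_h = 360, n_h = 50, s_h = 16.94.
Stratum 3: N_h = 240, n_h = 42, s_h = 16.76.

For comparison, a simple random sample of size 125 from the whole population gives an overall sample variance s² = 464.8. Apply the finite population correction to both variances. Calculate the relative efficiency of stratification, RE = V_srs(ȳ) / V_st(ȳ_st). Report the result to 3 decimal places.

V̂(ȳ_st) = Σ W_h² (1 − n_h/N_h) s_h²/n_h, with W_h = N_h/N and N = 890:
  stratum 1: (290/890)²·(1 − 33/290)·0.49²/33 = 0.000684588
  stratum 2: (360/890)²·(1 − 50/360)·16.94²/50 = 0.808614
  stratum 3: (240/890)²·(1 − 42/240)·16.76²/42 = 0.401232
V_st = 1.21053
V_srs = (1 − 125/890)·464.8/125 = 3.19615
Relative efficiency = V_srs / V_st = 3.19615/1.21053 = 2.6403

RE ≈ 2.640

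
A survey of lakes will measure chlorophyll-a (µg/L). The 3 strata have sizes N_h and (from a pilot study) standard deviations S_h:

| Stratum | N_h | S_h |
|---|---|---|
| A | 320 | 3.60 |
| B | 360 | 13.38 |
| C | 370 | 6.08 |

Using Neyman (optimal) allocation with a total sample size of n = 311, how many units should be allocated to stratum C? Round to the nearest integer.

Neyman allocation: n_h = n · N_h S_h / Σ N_i S_i, with n = 311.
  stratum A: N_h·S_h = 320·3.60 = 1152.00
  stratum B: N_h·S_h = 360·13.38 = 4816.80
  stratum C: N_h·S_h = 370·6.08 = 2249.60
Σ N_h S_h = 8218.40
n for stratum C = 311·2249.60/8218.40 = 85.129 → 85

85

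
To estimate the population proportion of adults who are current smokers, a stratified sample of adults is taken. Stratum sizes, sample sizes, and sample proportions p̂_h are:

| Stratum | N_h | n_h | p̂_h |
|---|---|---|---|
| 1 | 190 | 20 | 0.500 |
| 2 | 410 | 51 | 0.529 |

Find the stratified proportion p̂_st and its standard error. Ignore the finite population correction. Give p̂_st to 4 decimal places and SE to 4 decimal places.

N = 600; stratum weights W_h = N_h/N.
p̂_st = Σ W_h p̂_h = (190·0.500 + 410·0.529)/600 = 0.51982
V̂(p̂_st) = Σ W_h² p̂_h(1−p̂_h)/(n_h−1):
  stratum 1: (190/600)²·0.500·0.500/19 = 0.00131944
  stratum 2: (410/600)²·0.529·0.471/50 = 0.00232687
V̂(p̂_st) = 0.00364631; SE = √V̂ = 0.0603847

p̂_st ≈ 0.5198, SE ≈ 0.0604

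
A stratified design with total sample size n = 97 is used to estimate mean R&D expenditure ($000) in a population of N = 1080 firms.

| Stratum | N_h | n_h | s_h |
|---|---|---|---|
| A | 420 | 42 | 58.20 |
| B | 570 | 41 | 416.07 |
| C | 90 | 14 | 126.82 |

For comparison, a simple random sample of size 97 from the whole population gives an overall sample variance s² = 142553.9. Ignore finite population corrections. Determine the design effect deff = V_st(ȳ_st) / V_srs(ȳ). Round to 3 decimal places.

deff ≈ 0.814

V̂(ȳ_st) = Σ W_h² s_h²/n_h, with W_h = N_h/N and N = 1080:
  stratum A: (420/1080)²·58.20²/42 = 12.1969
  stratum B: (570/1080)²·416.07²/41 = 1176.12
  stratum C: (90/1080)²·126.82²/14 = 7.97783
V_st = 1196.29
V_srs = s²/n = 142553.9/97 = 1469.63
deff = V_st / V_srs = 1196.29/1469.63 = 0.8140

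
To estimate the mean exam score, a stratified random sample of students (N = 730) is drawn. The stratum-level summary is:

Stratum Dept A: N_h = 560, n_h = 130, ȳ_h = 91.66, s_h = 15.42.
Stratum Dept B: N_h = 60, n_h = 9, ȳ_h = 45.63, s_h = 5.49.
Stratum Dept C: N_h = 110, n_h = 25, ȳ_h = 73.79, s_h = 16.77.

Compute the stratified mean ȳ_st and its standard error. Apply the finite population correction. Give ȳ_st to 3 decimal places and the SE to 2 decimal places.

ȳ_st ≈ 85.184, SE ≈ 1.02

ȳ_st = Σ W_h ȳ_h = (560·91.66 + 60·45.63 + 110·73.79)/730 = 85.18397
V̂(ȳ_st) = Σ W_h² (1 − n_h/N_h) s_h²/n_h, with W_h = N_h/N and N = 730:
  stratum Dept A: (560/730)²·(1 − 130/560)·15.42²/130 = 0.826487
  stratum Dept B: (60/730)²·(1 − 9/60)·5.49²/9 = 0.0192299
  stratum Dept C: (110/730)²·(1 − 25/110)·16.77²/25 = 0.197375
V̂(ȳ_st) = 1.04309
SE(ȳ_st) = √1.04309 = 1.02132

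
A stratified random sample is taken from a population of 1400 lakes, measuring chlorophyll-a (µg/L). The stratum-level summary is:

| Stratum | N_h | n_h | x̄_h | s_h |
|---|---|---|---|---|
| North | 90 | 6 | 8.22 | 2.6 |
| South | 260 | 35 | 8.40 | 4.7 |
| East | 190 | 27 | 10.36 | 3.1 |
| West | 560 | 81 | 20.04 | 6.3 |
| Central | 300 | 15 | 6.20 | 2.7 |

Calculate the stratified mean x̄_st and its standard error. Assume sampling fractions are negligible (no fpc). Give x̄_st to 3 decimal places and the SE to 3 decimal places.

x̄_st = Σ W_h x̄_h = (90·8.22 + 260·8.40 + 190·10.36 + 560·20.04 + 300·6.20)/1400 = 12.83900
V̂(x̄_st) = Σ W_h² s_h²/n_h, with W_h = N_h/N and N = 1400:
  stratum North: (90/1400)²·2.6²/6 = 0.00465612
  stratum South: (260/1400)²·4.7²/35 = 0.021768
  stratum East: (190/1400)²·3.1²/27 = 0.00655557
  stratum West: (560/1400)²·6.3²/81 = 0.0784
  stratum Central: (300/1400)²·2.7²/15 = 0.0223163
V̂(x̄_st) = 0.133696
SE(x̄_st) = √0.133696 = 0.365645

x̄_st ≈ 12.839, SE ≈ 0.366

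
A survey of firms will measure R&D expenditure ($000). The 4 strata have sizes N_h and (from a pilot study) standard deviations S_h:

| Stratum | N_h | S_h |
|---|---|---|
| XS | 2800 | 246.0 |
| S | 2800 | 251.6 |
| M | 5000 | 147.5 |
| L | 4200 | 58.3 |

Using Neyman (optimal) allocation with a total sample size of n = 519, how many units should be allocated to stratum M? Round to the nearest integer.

161

Neyman allocation: n_h = n · N_h S_h / Σ N_i S_i, with n = 519.
  stratum XS: N_h·S_h = 2800·246.0 = 688800.00
  stratum S: N_h·S_h = 2800·251.6 = 704480.00
  stratum M: N_h·S_h = 5000·147.5 = 737500.00
  stratum L: N_h·S_h = 4200·58.3 = 244860.00
Σ N_h S_h = 2375640.00
n for stratum M = 519·737500.00/2375640.00 = 161.120 → 161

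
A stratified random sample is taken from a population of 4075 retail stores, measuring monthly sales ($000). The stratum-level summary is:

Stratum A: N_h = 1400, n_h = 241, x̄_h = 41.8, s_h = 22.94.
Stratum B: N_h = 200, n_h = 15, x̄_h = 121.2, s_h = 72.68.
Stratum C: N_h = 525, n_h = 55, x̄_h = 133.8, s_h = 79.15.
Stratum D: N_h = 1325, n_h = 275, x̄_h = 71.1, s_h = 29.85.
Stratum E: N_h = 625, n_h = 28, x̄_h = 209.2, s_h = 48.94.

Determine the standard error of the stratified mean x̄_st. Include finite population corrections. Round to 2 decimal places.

V̂(x̄_st) = Σ W_h² (1 − n_h/N_h) s_h²/n_h, with W_h = N_h/N and N = 4075:
  stratum A: (1400/4075)²·(1 − 241/1400)·22.94²/241 = 0.213366
  stratum B: (200/4075)²·(1 − 15/200)·72.68²/15 = 0.784666
  stratum C: (525/4075)²·(1 − 55/525)·79.15²/55 = 1.69255
  stratum D: (1325/4075)²·(1 − 275/1325)·29.85²/275 = 0.27146
  stratum E: (625/4075)²·(1 − 28/625)·48.94²/28 = 1.92207
V̂(x̄_st) = 4.88411
SE(x̄_st) = √4.88411 = 2.21

SE(x̄_st) ≈ 2.21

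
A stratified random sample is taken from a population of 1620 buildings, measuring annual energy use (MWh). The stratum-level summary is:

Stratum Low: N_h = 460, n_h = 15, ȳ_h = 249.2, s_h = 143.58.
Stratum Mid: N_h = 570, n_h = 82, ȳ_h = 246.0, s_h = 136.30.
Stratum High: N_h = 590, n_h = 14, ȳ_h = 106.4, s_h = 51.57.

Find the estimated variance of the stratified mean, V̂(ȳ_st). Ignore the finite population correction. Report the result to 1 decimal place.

V̂(ȳ_st) ≈ 164.1

V̂(ȳ_st) = Σ W_h² s_h²/n_h, with W_h = N_h/N and N = 1620:
  stratum Low: (460/1620)²·143.58²/15 = 110.811
  stratum Mid: (570/1620)²·136.30²/82 = 28.0477
  stratum High: (590/1620)²·51.57²/14 = 25.1965
V̂(ȳ_st) = 164.055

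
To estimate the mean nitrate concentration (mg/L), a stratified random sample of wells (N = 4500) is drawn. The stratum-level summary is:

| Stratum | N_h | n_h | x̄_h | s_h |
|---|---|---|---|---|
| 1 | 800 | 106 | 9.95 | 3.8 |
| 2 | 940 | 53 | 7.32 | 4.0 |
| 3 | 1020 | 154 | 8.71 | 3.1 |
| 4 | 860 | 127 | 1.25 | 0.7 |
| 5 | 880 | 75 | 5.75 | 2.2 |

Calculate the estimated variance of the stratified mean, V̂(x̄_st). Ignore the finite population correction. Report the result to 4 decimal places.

V̂(x̄_st) ≈ 0.0233

V̂(x̄_st) = Σ W_h² s_h²/n_h, with W_h = N_h/N and N = 4500:
  stratum 1: (800/4500)²·3.8²/106 = 0.00430543
  stratum 2: (940/4500)²·4.0²/53 = 0.0131727
  stratum 3: (1020/4500)²·3.1²/154 = 0.00320611
  stratum 4: (860/4500)²·0.7²/127 = 0.000140917
  stratum 5: (880/4500)²·2.2²/75 = 0.00246788
V̂(x̄_st) = 0.023293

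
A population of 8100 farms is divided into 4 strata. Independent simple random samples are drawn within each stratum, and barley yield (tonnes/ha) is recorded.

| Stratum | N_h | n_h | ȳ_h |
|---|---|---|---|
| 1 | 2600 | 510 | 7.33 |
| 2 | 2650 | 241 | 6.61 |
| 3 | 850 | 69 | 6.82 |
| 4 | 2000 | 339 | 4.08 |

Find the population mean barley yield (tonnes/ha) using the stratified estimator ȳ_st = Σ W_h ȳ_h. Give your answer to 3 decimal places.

N = Σ N_h = 8100. Stratum weights W_h = N_h/N.
ȳ_st = (2600·7.33 + 2650·6.61 + 850·6.82 + 2000·4.08) / 8100 = 6.23846

ȳ_st ≈ 6.238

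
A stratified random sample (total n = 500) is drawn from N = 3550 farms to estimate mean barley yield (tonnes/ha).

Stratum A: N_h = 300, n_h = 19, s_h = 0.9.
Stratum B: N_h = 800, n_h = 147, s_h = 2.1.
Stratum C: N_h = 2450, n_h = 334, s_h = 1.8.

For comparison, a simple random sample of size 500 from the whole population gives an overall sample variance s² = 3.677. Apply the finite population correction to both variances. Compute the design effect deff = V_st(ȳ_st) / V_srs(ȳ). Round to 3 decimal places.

deff ≈ 0.874

V̂(ȳ_st) = Σ W_h² (1 − n_h/N_h) s_h²/n_h, with W_h = N_h/N and N = 3550:
  stratum A: (300/3550)²·(1 − 19/300)·0.9²/19 = 0.000285169
  stratum B: (800/3550)²·(1 − 147/800)·2.1²/147 = 0.00124356
  stratum C: (2450/3550)²·(1 − 334/2450)·1.8²/334 = 0.00399047
V_st = 0.0055192
V_srs = (1 − 500/3550)·3.677/500 = 0.00631823
deff = V_st / V_srs = 0.0055192/0.00631823 = 0.8735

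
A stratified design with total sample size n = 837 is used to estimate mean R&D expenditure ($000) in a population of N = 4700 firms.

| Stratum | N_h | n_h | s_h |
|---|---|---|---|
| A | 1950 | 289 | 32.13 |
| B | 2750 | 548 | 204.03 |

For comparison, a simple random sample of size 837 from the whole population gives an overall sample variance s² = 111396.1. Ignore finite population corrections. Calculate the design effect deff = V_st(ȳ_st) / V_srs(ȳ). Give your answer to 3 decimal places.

V̂(ȳ_st) = Σ W_h² s_h²/n_h, with W_h = N_h/N and N = 4700:
  stratum A: (1950/4700)²·32.13²/289 = 0.61489
  stratum B: (2750/4700)²·204.03²/548 = 26.0062
V_st = 26.6211
V_srs = s²/n = 111396.1/837 = 133.09
deff = V_st / V_srs = 26.6211/133.09 = 0.2000

deff ≈ 0.200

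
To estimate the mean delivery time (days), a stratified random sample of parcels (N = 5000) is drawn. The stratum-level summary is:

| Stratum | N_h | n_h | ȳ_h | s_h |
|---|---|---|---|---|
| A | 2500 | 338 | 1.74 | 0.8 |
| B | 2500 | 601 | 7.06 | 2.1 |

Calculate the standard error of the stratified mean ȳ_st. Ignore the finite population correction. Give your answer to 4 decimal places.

SE(ȳ_st) ≈ 0.0480

V̂(ȳ_st) = Σ W_h² s_h²/n_h, with W_h = N_h/N and N = 5000:
  stratum A: (2500/5000)²·0.8²/338 = 0.000473373
  stratum B: (2500/5000)²·2.1²/601 = 0.00183444
V̂(ȳ_st) = 0.00230782
SE(ȳ_st) = √0.00230782 = 0.0480397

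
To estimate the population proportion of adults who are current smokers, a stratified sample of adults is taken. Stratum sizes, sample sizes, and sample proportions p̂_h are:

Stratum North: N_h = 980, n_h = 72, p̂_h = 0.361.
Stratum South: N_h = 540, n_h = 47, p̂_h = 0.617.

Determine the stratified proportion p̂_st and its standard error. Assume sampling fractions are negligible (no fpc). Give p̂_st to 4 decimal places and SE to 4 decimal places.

N = 1520; stratum weights W_h = N_h/N.
p̂_st = Σ W_h p̂_h = (980·0.361 + 540·0.617)/1520 = 0.45195
V̂(p̂_st) = Σ W_h² p̂_h(1−p̂_h)/(n_h−1):
  stratum North: (980/1520)²·0.361·0.639/71 = 0.00135056
  stratum South: (540/1520)²·0.617·0.383/46 = 0.000648375
V̂(p̂_st) = 0.00199894; SE = √V̂ = 0.0447095

p̂_st ≈ 0.4519, SE ≈ 0.0447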